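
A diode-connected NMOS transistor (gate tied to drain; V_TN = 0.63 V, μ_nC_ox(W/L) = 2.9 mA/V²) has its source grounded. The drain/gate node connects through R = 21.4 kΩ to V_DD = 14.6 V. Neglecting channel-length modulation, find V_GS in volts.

With gate tied to drain, V_GS = V_DS ≥ V_GS − V_TN, so the device is in saturation.
KCL at the drain: ½ k_n (V_GS − V_TN)² = (V_DD − V_GS)/R.
Let x = V_GS − 0.63. Then 31 x² + x − 13.97 = 0, giving x = 0.655 V (positive root), so V_GS = 1.29 V.
I_D = (V_DD − V_GS)/R = (14.6 − 1.29) / 21.4 = 0.622 mA.

V_GS = 1.29 V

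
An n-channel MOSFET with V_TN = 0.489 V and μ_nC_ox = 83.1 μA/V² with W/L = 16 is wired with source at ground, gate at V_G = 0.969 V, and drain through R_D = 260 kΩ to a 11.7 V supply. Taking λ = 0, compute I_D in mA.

V_GS = V_G = 0.969 V, so V_ov = 0.969 − 0.489 = 0.48 V.
k_n = μ_nC_ox · (W/L) = 1.33 mA/V².
Assume saturation: I_D = ½ k_n V_ov² = 0.5 × 1.33 × 0.48² = 0.153 mA, giving V_DS = V_DD − I_D R_D = 11.7 − 0.153 × 260 = -28.1 V.
But -28.1 V < V_ov = 0.48 V, so the device is actually in triode.
In triode I_D = k_n[V_ov V_DS − ½ V_DS²] and I_D = (V_DD − V_DS)/R_D. Equating: 173 V_DS² − 166.9 V_DS + 11.7 = 0, giving V_DS = 0.0761 V (the root below V_ov).
I_D = (11.7 − 0.0761) / 260 = 0.0447 mA.

I_D = 0.0447 mA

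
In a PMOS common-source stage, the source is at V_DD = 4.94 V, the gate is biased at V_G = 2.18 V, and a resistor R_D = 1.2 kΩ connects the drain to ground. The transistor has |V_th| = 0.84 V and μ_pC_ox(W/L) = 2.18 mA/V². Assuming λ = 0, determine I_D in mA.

V_SG = V_DD − V_G = 4.94 − 2.18 = 2.76 V, so V_ov = 2.76 − 0.84 = 1.92 V.
Assume saturation: I_D = ½ k_p V_ov² = 0.5 × 2.18 × 1.92² = 4.02 mA, giving V_SD = V_DD − I_D R_D = 4.94 − 4.02 × 1.2 = 0.118 V.
But 0.118 V < V_ov = 1.92 V, so the device is actually in triode.
In triode I_D = k_p[V_ov V_SD − ½ V_SD²] and I_D = (V_DD − V_SD)/R_D. Equating: 1.31 V_SD² − 6.023 V_SD + 4.94 = 0, giving V_SD = 1.07 V (the root below V_ov).
I_D = (4.94 − 1.07) / 1.2 = 3.23 mA.

I_D = 3.23 mA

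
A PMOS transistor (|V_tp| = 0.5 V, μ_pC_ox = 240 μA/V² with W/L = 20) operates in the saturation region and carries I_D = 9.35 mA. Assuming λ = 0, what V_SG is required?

k_p = μ_pC_ox · (W/L) = 4.8 mA/V².
In saturation I_D = ½ k_p (V_SG − |V_tp|)², so V_SG − |V_tp| = √(2 I_D / k_p) = √(2 × 9.35 / 4.8) = 1.97 V.
V_SG = 0.5 + 1.97 = 2.47 V.

V_SG = 2.47 V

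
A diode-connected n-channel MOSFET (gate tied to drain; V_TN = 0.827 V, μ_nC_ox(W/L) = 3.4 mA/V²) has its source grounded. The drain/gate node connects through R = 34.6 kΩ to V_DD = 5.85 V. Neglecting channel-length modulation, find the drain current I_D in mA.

With gate tied to drain, V_GS = V_DS ≥ V_GS − V_TN, so the device is in saturation.
KCL at the drain: ½ k_n (V_GS − V_TN)² = (V_DD − V_GS)/R.
Let x = V_GS − 0.827. Then 58.8 x² + x − 5.023 = 0, giving x = 0.284 V (positive root), so V_GS = 1.11 V.
I_D = (V_DD − V_GS)/R = (5.85 − 1.11) / 34.6 = 0.137 mA.

I_D = 0.137 mA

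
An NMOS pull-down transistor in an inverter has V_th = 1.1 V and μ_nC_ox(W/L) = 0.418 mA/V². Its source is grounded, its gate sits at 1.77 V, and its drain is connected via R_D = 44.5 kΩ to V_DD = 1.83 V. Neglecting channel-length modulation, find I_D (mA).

I_D = 0.0377 mA

V_GS = V_G = 1.77 V, so V_ov = 1.77 − 1.1 = 0.67 V.
Assume saturation: I_D = ½ k_n V_ov² = 0.5 × 0.418 × 0.67² = 0.0938 mA, giving V_DS = V_DD − I_D R_D = 1.83 − 0.0938 × 44.5 = -2.34 V.
But -2.34 V < V_ov = 0.67 V, so the device is actually in triode.
In triode I_D = k_n[V_ov V_DS − ½ V_DS²] and I_D = (V_DD − V_DS)/R_D. Equating: 9.3 V_DS² − 13.46 V_DS + 1.83 = 0, giving V_DS = 0.152 V (the root below V_ov).
I_D = (1.83 − 0.152) / 44.5 = 0.0377 mA.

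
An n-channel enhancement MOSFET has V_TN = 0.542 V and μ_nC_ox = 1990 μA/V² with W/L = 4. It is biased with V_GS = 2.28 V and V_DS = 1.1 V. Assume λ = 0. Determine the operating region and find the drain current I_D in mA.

k_n = μ_nC_ox · (W/L) = 7.96 mA/V².
V_ov = V_GS − V_TN = 2.28 − 0.542 = 1.74 V.
Since V_DS = 1.1 V < V_ov = 1.74 V, the device is in the triode region.
I_D = k_n [V_ov · V_DS − ½ V_DS²] = 7.96 × [1.74 × 1.1 − 0.5 × 1.1²] = 10.4 mA.

Triode; I_D = 10.4 mA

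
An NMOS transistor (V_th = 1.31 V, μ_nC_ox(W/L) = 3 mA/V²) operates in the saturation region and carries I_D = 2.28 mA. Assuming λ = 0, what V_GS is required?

In saturation I_D = ½ k_n (V_GS − V_th)², so V_GS − V_th = √(2 I_D / k_n) = √(2 × 2.28 / 3) = 1.23 V.
V_GS = 1.31 + 1.23 = 2.54 V.

V_GS = 2.54 V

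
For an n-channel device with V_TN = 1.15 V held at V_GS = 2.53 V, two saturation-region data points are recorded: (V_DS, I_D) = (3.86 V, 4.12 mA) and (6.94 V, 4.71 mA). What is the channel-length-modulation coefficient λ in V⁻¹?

With V_GS fixed, I_D ∝ (1 + λ V_DS) in saturation, so I_D2/I_D1 = (1 + λ V_DS2)/(1 + λ V_DS1).
4.71/4.12 = 1.143 = (1 + 6.94 λ)/(1 + 3.86 λ).
Solving: λ (I_D1 V_DS2 − I_D2 V_DS1) = I_D2 − I_D1, so λ = (4.71 − 4.12) / (4.12 × 6.94 − 4.71 × 3.86) = 0.59 / 10.4 = 0.0567 V⁻¹.

λ = 0.0567 V⁻¹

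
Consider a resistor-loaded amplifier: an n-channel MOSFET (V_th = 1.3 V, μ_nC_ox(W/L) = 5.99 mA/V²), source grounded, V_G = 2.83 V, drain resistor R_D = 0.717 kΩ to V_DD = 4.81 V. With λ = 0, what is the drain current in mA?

I_D = 5.55 mA

V_GS = V_G = 2.83 V, so V_ov = 2.83 − 1.3 = 1.53 V.
Assume saturation: I_D = ½ k_n V_ov² = 0.5 × 5.99 × 1.53² = 7.01 mA, giving V_DS = V_DD − I_D R_D = 4.81 − 7.01 × 0.717 = -0.217 V.
But -0.217 V < V_ov = 1.53 V, so the device is actually in triode.
In triode I_D = k_n[V_ov V_DS − ½ V_DS²] and I_D = (V_DD − V_DS)/R_D. Equating: 2.15 V_DS² − 7.571 V_DS + 4.81 = 0, giving V_DS = 0.831 V (the root below V_ov).
I_D = (4.81 − 0.831) / 0.717 = 5.55 mA.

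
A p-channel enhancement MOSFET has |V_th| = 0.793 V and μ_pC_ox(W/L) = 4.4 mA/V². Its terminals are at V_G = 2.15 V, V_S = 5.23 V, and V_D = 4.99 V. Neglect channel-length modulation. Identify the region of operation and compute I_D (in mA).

V_SG = V_S − V_G = 5.23 − 2.15 = 3.08 V; V_SD = V_S − V_D = 5.23 − 4.99 = 0.24 V.
V_ov = V_SG − |V_th| = 3.08 − 0.793 = 2.29 V.
Since V_SD = 0.24 V < V_ov = 2.29 V, the device is in the triode region.
I_D = k_p [V_ov · V_SD − ½ V_SD²] = 4.4 × [2.29 × 0.24 − 0.5 × 0.24²] = 2.29 mA.

Triode; I_D = 2.29 mA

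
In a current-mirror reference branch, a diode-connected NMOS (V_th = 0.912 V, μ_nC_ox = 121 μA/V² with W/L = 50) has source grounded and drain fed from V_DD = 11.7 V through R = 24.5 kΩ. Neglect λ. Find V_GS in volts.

V_GS = 1.29 V

With gate tied to drain, V_GS = V_DS ≥ V_GS − V_th, so the device is in saturation.
k_n = μ_nC_ox · (W/L) = 6.05 mA/V².
KCL at the drain: ½ k_n (V_GS − V_th)² = (V_DD − V_GS)/R.
Let x = V_GS − 0.912. Then 74.1 x² + x − 10.79 = 0, giving x = 0.375 V (positive root), so V_GS = 1.29 V.
I_D = (V_DD − V_GS)/R = (11.7 − 1.29) / 24.5 = 0.425 mA.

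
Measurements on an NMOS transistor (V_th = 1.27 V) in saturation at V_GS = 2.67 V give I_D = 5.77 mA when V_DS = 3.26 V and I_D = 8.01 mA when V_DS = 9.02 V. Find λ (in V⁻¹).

With V_GS fixed, I_D ∝ (1 + λ V_DS) in saturation, so I_D2/I_D1 = (1 + λ V_DS2)/(1 + λ V_DS1).
8.01/5.77 = 1.388 = (1 + 9.02 λ)/(1 + 3.26 λ).
Solving: λ (I_D1 V_DS2 − I_D2 V_DS1) = I_D2 − I_D1, so λ = (8.01 − 5.77) / (5.77 × 9.02 − 8.01 × 3.26) = 2.24 / 25.9 = 0.0864 V⁻¹.

λ = 0.0864 V⁻¹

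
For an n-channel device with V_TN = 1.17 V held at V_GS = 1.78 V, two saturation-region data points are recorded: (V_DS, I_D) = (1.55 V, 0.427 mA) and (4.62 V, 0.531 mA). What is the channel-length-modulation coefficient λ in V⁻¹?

With V_GS fixed, I_D ∝ (1 + λ V_DS) in saturation, so I_D2/I_D1 = (1 + λ V_DS2)/(1 + λ V_DS1).
0.531/0.427 = 1.244 = (1 + 4.62 λ)/(1 + 1.55 λ).
Solving: λ (I_D1 V_DS2 − I_D2 V_DS1) = I_D2 − I_D1, so λ = (0.531 − 0.427) / (0.427 × 4.62 − 0.531 × 1.55) = 0.104 / 1.15 = 0.0905 V⁻¹.

λ = 0.0905 V⁻¹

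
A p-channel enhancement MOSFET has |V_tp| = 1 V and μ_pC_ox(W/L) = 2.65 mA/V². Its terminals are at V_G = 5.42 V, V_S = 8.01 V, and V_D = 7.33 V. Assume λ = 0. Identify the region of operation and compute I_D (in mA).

V_SG = V_S − V_G = 8.01 − 5.42 = 2.59 V; V_SD = V_S − V_D = 8.01 − 7.33 = 0.68 V.
V_ov = V_SG − |V_tp| = 2.59 − 1 = 1.59 V.
Since V_SD = 0.68 V < V_ov = 1.59 V, the device is in the triode region.
I_D = k_p [V_ov · V_SD − ½ V_SD²] = 2.65 × [1.59 × 0.68 − 0.5 × 0.68²] = 2.25 mA.

Triode; I_D = 2.25 mA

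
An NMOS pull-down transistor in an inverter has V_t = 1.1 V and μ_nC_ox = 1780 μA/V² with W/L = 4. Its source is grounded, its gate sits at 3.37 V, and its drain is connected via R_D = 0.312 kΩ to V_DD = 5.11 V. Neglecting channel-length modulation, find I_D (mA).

I_D = 13.0 mA

V_GS = V_G = 3.37 V, so V_ov = 3.37 − 1.1 = 2.27 V.
k_n = μ_nC_ox · (W/L) = 7.12 mA/V².
Assume saturation: I_D = ½ k_n V_ov² = 0.5 × 7.12 × 2.27² = 18.3 mA, giving V_DS = V_DD − I_D R_D = 5.11 − 18.3 × 0.312 = -0.613 V.
But -0.613 V < V_ov = 2.27 V, so the device is actually in triode.
In triode I_D = k_n[V_ov V_DS − ½ V_DS²] and I_D = (V_DD − V_DS)/R_D. Equating: 1.11 V_DS² − 6.043 V_DS + 5.11 = 0, giving V_DS = 1.05 V (the root below V_ov).
I_D = (5.11 − 1.05) / 0.312 = 13 mA.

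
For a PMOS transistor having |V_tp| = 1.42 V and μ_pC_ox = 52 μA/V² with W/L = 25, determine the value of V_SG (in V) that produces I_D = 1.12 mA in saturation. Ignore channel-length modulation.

V_SG = 2.73 V

k_p = μ_pC_ox · (W/L) = 1.3 mA/V².
In saturation I_D = ½ k_p (V_SG − |V_tp|)², so V_SG − |V_tp| = √(2 I_D / k_p) = √(2 × 1.12 / 1.3) = 1.31 V.
V_SG = 1.42 + 1.31 = 2.73 V.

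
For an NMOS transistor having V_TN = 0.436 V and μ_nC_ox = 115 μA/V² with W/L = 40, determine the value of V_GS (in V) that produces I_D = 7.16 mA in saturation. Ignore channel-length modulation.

k_n = μ_nC_ox · (W/L) = 4.6 mA/V².
In saturation I_D = ½ k_n (V_GS − V_TN)², so V_GS − V_TN = √(2 I_D / k_n) = √(2 × 7.16 / 4.6) = 1.76 V.
V_GS = 0.436 + 1.76 = 2.2 V.

V_GS = 2.20 V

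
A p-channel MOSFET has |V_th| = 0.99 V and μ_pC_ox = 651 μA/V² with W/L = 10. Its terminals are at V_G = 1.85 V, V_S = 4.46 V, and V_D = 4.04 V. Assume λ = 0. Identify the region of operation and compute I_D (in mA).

Triode; I_D = 3.86 mA

V_SG = V_S − V_G = 4.46 − 1.85 = 2.61 V; V_SD = V_S − V_D = 4.46 − 4.04 = 0.42 V.
k_p = μ_pC_ox · (W/L) = 6.51 mA/V².
V_ov = V_SG − |V_th| = 2.61 − 0.99 = 1.62 V.
Since V_SD = 0.42 V < V_ov = 1.62 V, the device is in the triode region.
I_D = k_p [V_ov · V_SD − ½ V_SD²] = 6.51 × [1.62 × 0.42 − 0.5 × 0.42²] = 3.86 mA.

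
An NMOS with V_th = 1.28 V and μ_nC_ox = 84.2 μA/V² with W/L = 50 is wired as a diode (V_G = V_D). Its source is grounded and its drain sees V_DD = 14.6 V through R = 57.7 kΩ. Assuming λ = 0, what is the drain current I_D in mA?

With gate tied to drain, V_GS = V_DS ≥ V_GS − V_th, so the device is in saturation.
k_n = μ_nC_ox · (W/L) = 4.21 mA/V².
KCL at the drain: ½ k_n (V_GS − V_th)² = (V_DD − V_GS)/R.
Let x = V_GS − 1.28. Then 121 x² + x − 13.32 = 0, giving x = 0.327 V (positive root), so V_GS = 1.61 V.
I_D = (V_DD − V_GS)/R = (14.6 − 1.61) / 57.7 = 0.225 mA.

I_D = 0.225 mA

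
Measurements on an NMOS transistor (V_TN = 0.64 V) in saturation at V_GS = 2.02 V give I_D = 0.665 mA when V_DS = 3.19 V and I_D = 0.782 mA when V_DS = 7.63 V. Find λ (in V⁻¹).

With V_GS fixed, I_D ∝ (1 + λ V_DS) in saturation, so I_D2/I_D1 = (1 + λ V_DS2)/(1 + λ V_DS1).
0.782/0.665 = 1.176 = (1 + 7.63 λ)/(1 + 3.19 λ).
Solving: λ (I_D1 V_DS2 − I_D2 V_DS1) = I_D2 − I_D1, so λ = (0.782 − 0.665) / (0.665 × 7.63 − 0.782 × 3.19) = 0.117 / 2.58 = 0.0454 V⁻¹.

λ = 0.0454 V⁻¹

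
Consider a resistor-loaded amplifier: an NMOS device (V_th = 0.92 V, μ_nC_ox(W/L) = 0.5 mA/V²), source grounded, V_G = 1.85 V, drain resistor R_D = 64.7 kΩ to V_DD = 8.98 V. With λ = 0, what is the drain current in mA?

I_D = 0.133 mA

V_GS = V_G = 1.85 V, so V_ov = 1.85 − 0.92 = 0.93 V.
Assume saturation: I_D = ½ k_n V_ov² = 0.5 × 0.5 × 0.93² = 0.216 mA, giving V_DS = V_DD − I_D R_D = 8.98 − 0.216 × 64.7 = -5.01 V.
But -5.01 V < V_ov = 0.93 V, so the device is actually in triode.
In triode I_D = k_n[V_ov V_DS − ½ V_DS²] and I_D = (V_DD − V_DS)/R_D. Equating: 16.2 V_DS² − 31.09 V_DS + 8.98 = 0, giving V_DS = 0.354 V (the root below V_ov).
I_D = (8.98 − 0.354) / 64.7 = 0.133 mA.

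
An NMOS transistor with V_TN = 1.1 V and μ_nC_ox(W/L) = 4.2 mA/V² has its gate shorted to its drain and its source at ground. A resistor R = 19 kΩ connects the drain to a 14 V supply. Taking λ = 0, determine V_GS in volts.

V_GS = 1.66 V

With gate tied to drain, V_GS = V_DS ≥ V_GS − V_TN, so the device is in saturation.
KCL at the drain: ½ k_n (V_GS − V_TN)² = (V_DD − V_GS)/R.
Let x = V_GS − 1.1. Then 39.9 x² + x − 12.9 = 0, giving x = 0.556 V (positive root), so V_GS = 1.66 V.
I_D = (V_DD − V_GS)/R = (14 − 1.66) / 19 = 0.65 mA.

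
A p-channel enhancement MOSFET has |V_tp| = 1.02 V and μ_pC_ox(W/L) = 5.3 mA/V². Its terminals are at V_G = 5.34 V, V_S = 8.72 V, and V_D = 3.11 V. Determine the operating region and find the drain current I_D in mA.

Saturation; I_D = 14.8 mA

V_SG = V_S − V_G = 8.72 − 5.34 = 3.38 V; V_SD = V_S − V_D = 8.72 − 3.11 = 5.61 V.
V_ov = V_SG − |V_tp| = 3.38 − 1.02 = 2.36 V.
Since V_SD = 5.61 V ≥ V_ov = 2.36 V, the device is in saturation.
I_D = ½ k_p V_ov² = 0.5 × 5.3 × 2.36² = 14.8 mA.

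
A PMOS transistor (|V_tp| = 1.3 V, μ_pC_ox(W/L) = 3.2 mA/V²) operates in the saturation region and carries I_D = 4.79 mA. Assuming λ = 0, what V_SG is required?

V_SG = 3.03 V

In saturation I_D = ½ k_p (V_SG − |V_tp|)², so V_SG − |V_tp| = √(2 I_D / k_p) = √(2 × 4.79 / 3.2) = 1.73 V.
V_SG = 1.3 + 1.73 = 3.03 V.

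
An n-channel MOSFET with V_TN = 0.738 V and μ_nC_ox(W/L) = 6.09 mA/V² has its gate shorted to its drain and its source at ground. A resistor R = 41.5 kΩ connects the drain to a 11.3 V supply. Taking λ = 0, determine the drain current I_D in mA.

I_D = 0.248 mA

With gate tied to drain, V_GS = V_DS ≥ V_GS − V_TN, so the device is in saturation.
KCL at the drain: ½ k_n (V_GS − V_TN)² = (V_DD − V_GS)/R.
Let x = V_GS − 0.738. Then 126 x² + x − 10.56 = 0, giving x = 0.285 V (positive root), so V_GS = 1.02 V.
I_D = (V_DD − V_GS)/R = (11.3 − 1.02) / 41.5 = 0.248 mA.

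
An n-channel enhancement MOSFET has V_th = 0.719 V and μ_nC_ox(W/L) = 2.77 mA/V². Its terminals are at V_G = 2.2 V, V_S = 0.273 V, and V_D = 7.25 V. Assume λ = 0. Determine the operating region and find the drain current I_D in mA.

V_GS = V_G − V_S = 2.2 − 0.273 = 1.93 V; V_DS = V_D − V_S = 7.25 − 0.273 = 6.98 V.
V_ov = V_GS − V_th = 1.93 − 0.719 = 1.21 V.
Since V_DS = 6.98 V ≥ V_ov = 1.21 V, the device is in saturation.
I_D = ½ k_n V_ov² = 0.5 × 2.77 × 1.21² = 2.02 mA.

Saturation; I_D = 2.02 mA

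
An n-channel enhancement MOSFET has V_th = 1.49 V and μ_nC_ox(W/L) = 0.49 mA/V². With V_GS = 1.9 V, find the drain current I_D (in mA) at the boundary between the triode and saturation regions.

I_D = 0.0412 mA

At the boundary V_DS = V_ov = V_GS − V_th = 1.9 − 1.49 = 0.41 V.
I_D = ½ k_n V_ov² = 0.5 × 0.49 × 0.41² = 0.0412 mA.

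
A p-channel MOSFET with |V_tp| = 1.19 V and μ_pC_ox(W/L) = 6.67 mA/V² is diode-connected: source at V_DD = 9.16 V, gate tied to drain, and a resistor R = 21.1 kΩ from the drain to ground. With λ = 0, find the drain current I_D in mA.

With gate tied to drain, V_SG = V_SD ≥ V_SG − |V_tp|, so the device is in saturation.
KCL at the drain: ½ k_p (V_SG − |V_tp|)² = (V_DD − V_SG)/R.
Let x = V_SG − 1.19. Then 70.4 x² + x − 7.97 = 0, giving x = 0.33 V (positive root), so V_SG = 1.52 V.
I_D = (V_DD − V_SG)/R = (9.16 − 1.52) / 21.1 = 0.362 mA.

I_D = 0.362 mA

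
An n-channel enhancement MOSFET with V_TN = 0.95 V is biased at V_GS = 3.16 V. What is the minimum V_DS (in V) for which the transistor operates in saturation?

The boundary between triode and saturation is V_DS = V_GS − V_TN = V_ov.
V_ov = 3.16 − 0.95 = 2.21 V.

V_DS,sat = 2.21 V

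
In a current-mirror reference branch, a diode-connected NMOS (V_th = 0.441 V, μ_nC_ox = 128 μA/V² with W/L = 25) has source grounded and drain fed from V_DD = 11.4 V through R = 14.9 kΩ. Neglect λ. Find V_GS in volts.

With gate tied to drain, V_GS = V_DS ≥ V_GS − V_th, so the device is in saturation.
k_n = μ_nC_ox · (W/L) = 3.2 mA/V².
KCL at the drain: ½ k_n (V_GS − V_th)² = (V_DD − V_GS)/R.
Let x = V_GS − 0.441. Then 23.8 x² + x − 10.96 = 0, giving x = 0.657 V (positive root), so V_GS = 1.1 V.
I_D = (V_DD − V_GS)/R = (11.4 − 1.1) / 14.9 = 0.691 mA.

V_GS = 1.10 V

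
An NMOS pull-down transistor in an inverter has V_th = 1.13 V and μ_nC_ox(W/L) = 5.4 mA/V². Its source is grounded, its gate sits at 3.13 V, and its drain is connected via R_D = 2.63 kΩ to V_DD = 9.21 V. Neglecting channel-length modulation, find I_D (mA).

V_GS = V_G = 3.13 V, so V_ov = 3.13 − 1.13 = 2 V.
Assume saturation: I_D = ½ k_n V_ov² = 0.5 × 5.4 × 2² = 10.8 mA, giving V_DS = V_DD − I_D R_D = 9.21 − 10.8 × 2.63 = -19.2 V.
But -19.2 V < V_ov = 2 V, so the device is actually in triode.
In triode I_D = k_n[V_ov V_DS − ½ V_DS²] and I_D = (V_DD − V_DS)/R_D. Equating: 7.1 V_DS² − 29.4 V_DS + 9.21 = 0, giving V_DS = 0.341 V (the root below V_ov).
I_D = (9.21 − 0.341) / 2.63 = 3.37 mA.

I_D = 3.37 mA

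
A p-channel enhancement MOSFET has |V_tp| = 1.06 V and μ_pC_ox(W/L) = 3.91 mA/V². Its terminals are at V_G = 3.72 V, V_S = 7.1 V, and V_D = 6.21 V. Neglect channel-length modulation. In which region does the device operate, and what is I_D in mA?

Triode; I_D = 6.52 mA

V_SG = V_S − V_G = 7.1 − 3.72 = 3.38 V; V_SD = V_S − V_D = 7.1 − 6.21 = 0.89 V.
V_ov = V_SG − |V_tp| = 3.38 − 1.06 = 2.32 V.
Since V_SD = 0.89 V < V_ov = 2.32 V, the device is in the triode region.
I_D = k_p [V_ov · V_SD − ½ V_SD²] = 3.91 × [2.32 × 0.89 − 0.5 × 0.89²] = 6.52 mA.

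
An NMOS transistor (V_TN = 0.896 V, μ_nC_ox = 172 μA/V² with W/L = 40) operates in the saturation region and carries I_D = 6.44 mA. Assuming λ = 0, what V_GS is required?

V_GS = 2.26 V

k_n = μ_nC_ox · (W/L) = 6.88 mA/V².
In saturation I_D = ½ k_n (V_GS − V_TN)², so V_GS − V_TN = √(2 I_D / k_n) = √(2 × 6.44 / 6.88) = 1.37 V.
V_GS = 0.896 + 1.37 = 2.26 V.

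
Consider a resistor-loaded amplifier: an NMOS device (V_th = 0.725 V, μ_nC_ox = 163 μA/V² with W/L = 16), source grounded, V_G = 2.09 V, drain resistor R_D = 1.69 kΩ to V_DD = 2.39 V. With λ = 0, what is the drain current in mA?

V_GS = V_G = 2.09 V, so V_ov = 2.09 − 0.725 = 1.36 V.
k_n = μ_nC_ox · (W/L) = 2.608 mA/V².
Assume saturation: I_D = ½ k_n V_ov² = 0.5 × 2.608 × 1.36² = 2.43 mA, giving V_DS = V_DD − I_D R_D = 2.39 − 2.43 × 1.69 = -1.72 V.
But -1.72 V < V_ov = 1.36 V, so the device is actually in triode.
In triode I_D = k_n[V_ov V_DS − ½ V_DS²] and I_D = (V_DD − V_DS)/R_D. Equating: 2.2 V_DS² − 7.016 V_DS + 2.39 = 0, giving V_DS = 0.388 V (the root below V_ov).
I_D = (2.39 − 0.388) / 1.69 = 1.18 mA.

I_D = 1.18 mA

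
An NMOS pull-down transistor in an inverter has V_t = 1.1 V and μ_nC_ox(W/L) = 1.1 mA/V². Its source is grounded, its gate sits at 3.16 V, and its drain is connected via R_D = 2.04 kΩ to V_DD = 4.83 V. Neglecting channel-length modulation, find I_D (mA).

I_D = 1.83 mA

V_GS = V_G = 3.16 V, so V_ov = 3.16 − 1.1 = 2.06 V.
Assume saturation: I_D = ½ k_n V_ov² = 0.5 × 1.1 × 2.06² = 2.33 mA, giving V_DS = V_DD − I_D R_D = 4.83 − 2.33 × 2.04 = 0.0687 V.
But 0.0687 V < V_ov = 2.06 V, so the device is actually in triode.
In triode I_D = k_n[V_ov V_DS − ½ V_DS²] and I_D = (V_DD − V_DS)/R_D. Equating: 1.12 V_DS² − 5.623 V_DS + 4.83 = 0, giving V_DS = 1.1 V (the root below V_ov).
I_D = (4.83 − 1.1) / 2.04 = 1.83 mA.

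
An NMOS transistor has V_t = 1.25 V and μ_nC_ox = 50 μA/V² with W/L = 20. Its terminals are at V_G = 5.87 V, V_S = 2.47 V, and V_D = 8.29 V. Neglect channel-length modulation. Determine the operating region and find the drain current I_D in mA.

V_GS = V_G − V_S = 5.87 − 2.47 = 3.4 V; V_DS = V_D − V_S = 8.29 − 2.47 = 5.82 V.
k_n = μ_nC_ox · (W/L) = 1 mA/V².
V_ov = V_GS − V_t = 3.4 − 1.25 = 2.15 V.
Since V_DS = 5.82 V ≥ V_ov = 2.15 V, the device is in saturation.
I_D = ½ k_n V_ov² = 0.5 × 1 × 2.15² = 2.31 mA.

Saturation; I_D = 2.31 mA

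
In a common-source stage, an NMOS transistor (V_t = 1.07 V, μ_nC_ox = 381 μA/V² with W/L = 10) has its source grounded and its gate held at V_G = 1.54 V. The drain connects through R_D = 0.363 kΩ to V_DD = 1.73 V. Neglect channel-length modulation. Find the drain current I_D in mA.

I_D = 0.421 mA

V_GS = V_G = 1.54 V, so V_ov = 1.54 − 1.07 = 0.47 V.
k_n = μ_nC_ox · (W/L) = 3.81 mA/V².
Assume saturation: I_D = ½ k_n V_ov² = 0.5 × 3.81 × 0.47² = 0.421 mA, giving V_DS = V_DD − I_D R_D = 1.73 − 0.421 × 0.363 = 1.58 V.
V_DS = 1.58 V ≥ V_ov = 0.47 V, confirming saturation.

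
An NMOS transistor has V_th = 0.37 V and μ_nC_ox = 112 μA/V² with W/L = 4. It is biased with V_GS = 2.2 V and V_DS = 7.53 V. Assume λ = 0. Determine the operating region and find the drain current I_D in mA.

k_n = μ_nC_ox · (W/L) = 0.448 mA/V².
V_ov = V_GS − V_th = 2.2 − 0.37 = 1.83 V.
Since V_DS = 7.53 V ≥ V_ov = 1.83 V, the device is in saturation.
I_D = ½ k_n V_ov² = 0.5 × 0.448 × 1.83² = 0.75 mA.

Saturation; I_D = 0.750 mA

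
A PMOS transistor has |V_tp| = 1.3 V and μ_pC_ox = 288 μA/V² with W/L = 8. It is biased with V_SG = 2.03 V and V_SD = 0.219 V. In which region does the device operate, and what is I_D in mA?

k_p = μ_pC_ox · (W/L) = 2.304 mA/V².
V_ov = V_SG − |V_tp| = 2.03 − 1.3 = 0.73 V.
Since V_SD = 0.219 V < V_ov = 0.73 V, the device is in the triode region.
I_D = k_p [V_ov · V_SD − ½ V_SD²] = 2.304 × [0.73 × 0.219 − 0.5 × 0.219²] = 0.313 mA.

Triode; I_D = 0.313 mA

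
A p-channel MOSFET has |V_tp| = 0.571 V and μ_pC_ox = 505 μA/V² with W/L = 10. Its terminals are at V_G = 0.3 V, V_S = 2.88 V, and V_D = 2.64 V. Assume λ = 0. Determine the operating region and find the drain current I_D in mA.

Triode; I_D = 2.29 mA

V_SG = V_S − V_G = 2.88 − 0.3 = 2.58 V; V_SD = V_S − V_D = 2.88 − 2.64 = 0.24 V.
k_p = μ_pC_ox · (W/L) = 5.05 mA/V².
V_ov = V_SG − |V_tp| = 2.58 − 0.571 = 2.01 V.
Since V_SD = 0.24 V < V_ov = 2.01 V, the device is in the triode region.
I_D = k_p [V_ov · V_SD − ½ V_SD²] = 5.05 × [2.01 × 0.24 − 0.5 × 0.24²] = 2.29 mA.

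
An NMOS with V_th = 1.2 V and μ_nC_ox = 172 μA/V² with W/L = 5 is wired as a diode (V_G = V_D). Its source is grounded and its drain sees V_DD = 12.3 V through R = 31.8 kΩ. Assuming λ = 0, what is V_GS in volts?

With gate tied to drain, V_GS = V_DS ≥ V_GS − V_th, so the device is in saturation.
k_n = μ_nC_ox · (W/L) = 0.86 mA/V².
KCL at the drain: ½ k_n (V_GS − V_th)² = (V_DD − V_GS)/R.
Let x = V_GS − 1.2. Then 13.7 x² + x − 11.1 = 0, giving x = 0.865 V (positive root), so V_GS = 2.07 V.
I_D = (V_DD − V_GS)/R = (12.3 − 2.07) / 31.8 = 0.322 mA.

V_GS = 2.07 V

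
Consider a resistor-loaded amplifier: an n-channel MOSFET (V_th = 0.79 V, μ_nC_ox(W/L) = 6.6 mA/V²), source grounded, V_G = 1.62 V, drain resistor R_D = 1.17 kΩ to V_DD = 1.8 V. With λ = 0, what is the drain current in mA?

V_GS = V_G = 1.62 V, so V_ov = 1.62 − 0.79 = 0.83 V.
Assume saturation: I_D = ½ k_n V_ov² = 0.5 × 6.6 × 0.83² = 2.27 mA, giving V_DS = V_DD − I_D R_D = 1.8 − 2.27 × 1.17 = -0.86 V.
But -0.86 V < V_ov = 0.83 V, so the device is actually in triode.
In triode I_D = k_n[V_ov V_DS − ½ V_DS²] and I_D = (V_DD − V_DS)/R_D. Equating: 3.86 V_DS² − 7.409 V_DS + 1.8 = 0, giving V_DS = 0.285 V (the root below V_ov).
I_D = (1.8 − 0.285) / 1.17 = 1.29 mA.

I_D = 1.29 mA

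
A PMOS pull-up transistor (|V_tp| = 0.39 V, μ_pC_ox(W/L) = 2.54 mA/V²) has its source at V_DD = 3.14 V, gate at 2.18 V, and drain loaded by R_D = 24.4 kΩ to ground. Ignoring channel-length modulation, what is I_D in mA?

V_SG = V_DD − V_G = 3.14 − 2.18 = 0.96 V, so V_ov = 0.96 − 0.39 = 0.57 V.
Assume saturation: I_D = ½ k_p V_ov² = 0.5 × 2.54 × 0.57² = 0.413 mA, giving V_SD = V_DD − I_D R_D = 3.14 − 0.413 × 24.4 = -6.93 V.
But -6.93 V < V_ov = 0.57 V, so the device is actually in triode.
In triode I_D = k_p[V_ov V_SD − ½ V_SD²] and I_D = (V_DD − V_SD)/R_D. Equating: 31 V_SD² − 36.33 V_SD + 3.14 = 0, giving V_SD = 0.094 V (the root below V_ov).
I_D = (3.14 − 0.094) / 24.4 = 0.125 mA.

I_D = 0.125 mA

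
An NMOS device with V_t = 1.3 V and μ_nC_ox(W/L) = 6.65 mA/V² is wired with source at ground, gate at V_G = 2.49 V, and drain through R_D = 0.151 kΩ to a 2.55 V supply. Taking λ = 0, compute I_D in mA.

I_D = 4.71 mA

V_GS = V_G = 2.49 V, so V_ov = 2.49 − 1.3 = 1.19 V.
Assume saturation: I_D = ½ k_n V_ov² = 0.5 × 6.65 × 1.19² = 4.71 mA, giving V_DS = V_DD − I_D R_D = 2.55 − 4.71 × 0.151 = 1.84 V.
V_DS = 1.84 V ≥ V_ov = 1.19 V, confirming saturation.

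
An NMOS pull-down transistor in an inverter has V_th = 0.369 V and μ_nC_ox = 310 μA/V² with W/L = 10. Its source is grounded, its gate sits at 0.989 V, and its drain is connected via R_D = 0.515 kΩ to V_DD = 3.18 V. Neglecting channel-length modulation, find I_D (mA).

I_D = 0.596 mA

V_GS = V_G = 0.989 V, so V_ov = 0.989 − 0.369 = 0.62 V.
k_n = μ_nC_ox · (W/L) = 3.1 mA/V².
Assume saturation: I_D = ½ k_n V_ov² = 0.5 × 3.1 × 0.62² = 0.596 mA, giving V_DS = V_DD − I_D R_D = 3.18 − 0.596 × 0.515 = 2.87 V.
V_DS = 2.87 V ≥ V_ov = 0.62 V, confirming saturation.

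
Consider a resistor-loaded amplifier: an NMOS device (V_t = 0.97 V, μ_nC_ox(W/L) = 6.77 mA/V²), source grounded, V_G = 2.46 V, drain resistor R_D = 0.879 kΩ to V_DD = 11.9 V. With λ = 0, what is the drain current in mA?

I_D = 7.52 mA

V_GS = V_G = 2.46 V, so V_ov = 2.46 − 0.97 = 1.49 V.
Assume saturation: I_D = ½ k_n V_ov² = 0.5 × 6.77 × 1.49² = 7.52 mA, giving V_DS = V_DD − I_D R_D = 11.9 − 7.52 × 0.879 = 5.29 V.
V_DS = 5.29 V ≥ V_ov = 1.49 V, confirming saturation.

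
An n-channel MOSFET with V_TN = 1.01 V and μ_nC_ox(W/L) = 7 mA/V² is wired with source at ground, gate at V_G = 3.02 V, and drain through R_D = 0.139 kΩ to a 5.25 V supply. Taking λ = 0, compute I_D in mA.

V_GS = V_G = 3.02 V, so V_ov = 3.02 − 1.01 = 2.01 V.
Assume saturation: I_D = ½ k_n V_ov² = 0.5 × 7 × 2.01² = 14.1 mA, giving V_DS = V_DD − I_D R_D = 5.25 − 14.1 × 0.139 = 3.28 V.
V_DS = 3.28 V ≥ V_ov = 2.01 V, confirming saturation.

I_D = 14.1 mA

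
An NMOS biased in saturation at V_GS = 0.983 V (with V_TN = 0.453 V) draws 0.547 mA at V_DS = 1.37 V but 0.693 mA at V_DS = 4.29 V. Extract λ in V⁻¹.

λ = 0.104 V⁻¹

With V_GS fixed, I_D ∝ (1 + λ V_DS) in saturation, so I_D2/I_D1 = (1 + λ V_DS2)/(1 + λ V_DS1).
0.693/0.547 = 1.267 = (1 + 4.29 λ)/(1 + 1.37 λ).
Solving: λ (I_D1 V_DS2 − I_D2 V_DS1) = I_D2 − I_D1, so λ = (0.693 − 0.547) / (0.547 × 4.29 − 0.693 × 1.37) = 0.146 / 1.4 = 0.104 V⁻¹.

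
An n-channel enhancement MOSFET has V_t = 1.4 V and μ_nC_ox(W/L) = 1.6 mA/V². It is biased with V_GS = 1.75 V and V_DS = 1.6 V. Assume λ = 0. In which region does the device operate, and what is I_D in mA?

V_ov = V_GS − V_t = 1.75 − 1.4 = 0.35 V.
Since V_DS = 1.6 V ≥ V_ov = 0.35 V, the device is in saturation.
I_D = ½ k_n V_ov² = 0.5 × 1.6 × 0.35² = 0.098 mA.

Saturation; I_D = 0.0980 mA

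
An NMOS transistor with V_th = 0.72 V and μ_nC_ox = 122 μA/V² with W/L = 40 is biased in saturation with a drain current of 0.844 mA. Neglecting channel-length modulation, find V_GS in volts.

k_n = μ_nC_ox · (W/L) = 4.88 mA/V².
In saturation I_D = ½ k_n (V_GS − V_th)², so V_GS − V_th = √(2 I_D / k_n) = √(2 × 0.844 / 4.88) = 0.588 V.
V_GS = 0.72 + 0.588 = 1.31 V.

V_GS = 1.31 V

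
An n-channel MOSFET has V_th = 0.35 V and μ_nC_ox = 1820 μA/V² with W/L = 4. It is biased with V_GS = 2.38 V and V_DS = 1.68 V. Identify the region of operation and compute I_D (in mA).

k_n = μ_nC_ox · (W/L) = 7.28 mA/V².
V_ov = V_GS − V_th = 2.38 − 0.35 = 2.03 V.
Since V_DS = 1.68 V < V_ov = 2.03 V, the device is in the triode region.
I_D = k_n [V_ov · V_DS − ½ V_DS²] = 7.28 × [2.03 × 1.68 − 0.5 × 1.68²] = 14.6 mA.

Triode; I_D = 14.6 mA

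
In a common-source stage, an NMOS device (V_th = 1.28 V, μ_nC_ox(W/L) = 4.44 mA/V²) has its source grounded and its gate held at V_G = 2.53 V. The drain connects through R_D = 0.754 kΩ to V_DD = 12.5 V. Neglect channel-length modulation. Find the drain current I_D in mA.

V_GS = V_G = 2.53 V, so V_ov = 2.53 − 1.28 = 1.25 V.
Assume saturation: I_D = ½ k_n V_ov² = 0.5 × 4.44 × 1.25² = 3.47 mA, giving V_DS = V_DD − I_D R_D = 12.5 − 3.47 × 0.754 = 9.88 V.
V_DS = 9.88 V ≥ V_ov = 1.25 V, confirming saturation.

I_D = 3.47 mA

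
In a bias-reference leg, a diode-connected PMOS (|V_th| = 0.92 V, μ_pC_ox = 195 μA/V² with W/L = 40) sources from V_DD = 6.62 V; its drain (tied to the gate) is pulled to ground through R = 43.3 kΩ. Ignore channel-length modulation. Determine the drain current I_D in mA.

With gate tied to drain, V_SG = V_SD ≥ V_SG − |V_th|, so the device is in saturation.
k_p = μ_pC_ox · (W/L) = 7.8 mA/V².
KCL at the drain: ½ k_p (V_SG − |V_th|)² = (V_DD − V_SG)/R.
Let x = V_SG − 0.92. Then 169 x² + x − 5.7 = 0, giving x = 0.181 V (positive root), so V_SG = 1.1 V.
I_D = (V_DD − V_SG)/R = (6.62 − 1.1) / 43.3 = 0.127 mA.

I_D = 0.127 mA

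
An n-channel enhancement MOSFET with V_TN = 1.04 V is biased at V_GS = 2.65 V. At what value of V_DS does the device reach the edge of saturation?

The boundary between triode and saturation is V_DS = V_GS − V_TN = V_ov.
V_ov = 2.65 − 1.04 = 1.61 V.

V_DS,sat = 1.61 V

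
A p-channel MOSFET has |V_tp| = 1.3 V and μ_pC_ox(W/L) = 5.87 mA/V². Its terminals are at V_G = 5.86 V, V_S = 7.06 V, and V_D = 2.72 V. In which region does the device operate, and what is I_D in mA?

V_SG = V_S − V_G = 7.06 − 5.86 = 1.2 V; V_SD = V_S − V_D = 7.06 − 2.72 = 4.34 V.
V_SG = 1.2 V < |V_tp| = 1.3 V, so the transistor is in cutoff.

Cutoff; I_D = 0 mA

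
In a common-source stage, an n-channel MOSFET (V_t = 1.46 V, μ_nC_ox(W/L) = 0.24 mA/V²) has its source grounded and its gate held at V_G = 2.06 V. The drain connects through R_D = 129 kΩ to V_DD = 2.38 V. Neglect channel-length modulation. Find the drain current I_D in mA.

I_D = 0.0174 mA

V_GS = V_G = 2.06 V, so V_ov = 2.06 − 1.46 = 0.6 V.
Assume saturation: I_D = ½ k_n V_ov² = 0.5 × 0.24 × 0.6² = 0.0432 mA, giving V_DS = V_DD − I_D R_D = 2.38 − 0.0432 × 129 = -3.19 V.
But -3.19 V < V_ov = 0.6 V, so the device is actually in triode.
In triode I_D = k_n[V_ov V_DS − ½ V_DS²] and I_D = (V_DD − V_DS)/R_D. Equating: 15.5 V_DS² − 19.58 V_DS + 2.38 = 0, giving V_DS = 0.136 V (the root below V_ov).
I_D = (2.38 − 0.136) / 129 = 0.0174 mA.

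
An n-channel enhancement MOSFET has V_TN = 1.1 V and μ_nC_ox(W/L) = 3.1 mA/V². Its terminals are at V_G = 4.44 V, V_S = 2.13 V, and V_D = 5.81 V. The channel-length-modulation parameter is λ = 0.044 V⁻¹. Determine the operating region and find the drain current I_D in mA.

V_GS = V_G − V_S = 4.44 − 2.13 = 2.31 V; V_DS = V_D − V_S = 5.81 − 2.13 = 3.68 V.
V_ov = V_GS − V_TN = 2.31 − 1.1 = 1.21 V.
Since V_DS = 3.68 V ≥ V_ov = 1.21 V, the device is in saturation.
I_D = ½ k_n V_ov² (1 + λ V_DS) = 0.5 × 3.1 × 1.21² × (1 + 0.044 × 3.68) = 2.64 mA.

Saturation; I_D = 2.64 mA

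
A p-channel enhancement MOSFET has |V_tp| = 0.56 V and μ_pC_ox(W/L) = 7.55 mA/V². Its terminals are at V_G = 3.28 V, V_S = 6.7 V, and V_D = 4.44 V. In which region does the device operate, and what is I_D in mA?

V_SG = V_S − V_G = 6.7 − 3.28 = 3.42 V; V_SD = V_S − V_D = 6.7 − 4.44 = 2.26 V.
V_ov = V_SG − |V_tp| = 3.42 − 0.56 = 2.86 V.
Since V_SD = 2.26 V < V_ov = 2.86 V, the device is in the triode region.
I_D = k_p [V_ov · V_SD − ½ V_SD²] = 7.55 × [2.86 × 2.26 − 0.5 × 2.26²] = 29.5 mA.

Triode; I_D = 29.5 mA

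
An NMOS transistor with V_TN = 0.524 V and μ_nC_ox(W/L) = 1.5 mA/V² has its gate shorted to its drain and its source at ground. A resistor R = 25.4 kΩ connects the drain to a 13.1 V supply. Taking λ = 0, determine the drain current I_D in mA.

I_D = 0.464 mA

With gate tied to drain, V_GS = V_DS ≥ V_GS − V_TN, so the device is in saturation.
KCL at the drain: ½ k_n (V_GS − V_TN)² = (V_DD − V_GS)/R.
Let x = V_GS − 0.524. Then 19 x² + x − 12.58 = 0, giving x = 0.787 V (positive root), so V_GS = 1.31 V.
I_D = (V_DD − V_GS)/R = (13.1 − 1.31) / 25.4 = 0.464 mA.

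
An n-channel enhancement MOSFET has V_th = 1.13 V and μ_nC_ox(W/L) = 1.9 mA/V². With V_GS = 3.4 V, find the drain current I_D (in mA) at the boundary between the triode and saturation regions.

At the boundary V_DS = V_ov = V_GS − V_th = 3.4 − 1.13 = 2.27 V.
I_D = ½ k_n V_ov² = 0.5 × 1.9 × 2.27² = 4.9 mA.

I_D = 4.90 mA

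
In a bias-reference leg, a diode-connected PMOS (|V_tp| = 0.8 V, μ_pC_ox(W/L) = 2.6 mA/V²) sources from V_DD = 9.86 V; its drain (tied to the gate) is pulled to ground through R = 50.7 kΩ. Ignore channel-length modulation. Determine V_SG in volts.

With gate tied to drain, V_SG = V_SD ≥ V_SG − |V_tp|, so the device is in saturation.
KCL at the drain: ½ k_p (V_SG − |V_tp|)² = (V_DD − V_SG)/R.
Let x = V_SG − 0.8. Then 65.9 x² + x − 9.06 = 0, giving x = 0.363 V (positive root), so V_SG = 1.16 V.
I_D = (V_DD − V_SG)/R = (9.86 − 1.16) / 50.7 = 0.172 mA.

V_SG = 1.16 V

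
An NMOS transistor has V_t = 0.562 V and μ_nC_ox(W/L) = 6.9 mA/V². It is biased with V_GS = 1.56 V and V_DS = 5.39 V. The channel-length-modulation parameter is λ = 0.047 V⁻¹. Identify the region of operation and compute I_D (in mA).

V_ov = V_GS − V_t = 1.56 − 0.562 = 0.998 V.
Since V_DS = 5.39 V ≥ V_ov = 0.998 V, the device is in saturation.
I_D = ½ k_n V_ov² (1 + λ V_DS) = 0.5 × 6.9 × 0.998² × (1 + 0.047 × 5.39) = 4.31 mA.

Saturation; I_D = 4.31 mA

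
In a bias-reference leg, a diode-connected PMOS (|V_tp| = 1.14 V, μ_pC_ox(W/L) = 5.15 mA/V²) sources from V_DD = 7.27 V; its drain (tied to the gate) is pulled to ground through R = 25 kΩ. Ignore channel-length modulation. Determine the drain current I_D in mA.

With gate tied to drain, V_SG = V_SD ≥ V_SG − |V_tp|, so the device is in saturation.
KCL at the drain: ½ k_p (V_SG − |V_tp|)² = (V_DD − V_SG)/R.
Let x = V_SG − 1.14. Then 64.4 x² + x − 6.13 = 0, giving x = 0.301 V (positive root), so V_SG = 1.44 V.
I_D = (V_DD − V_SG)/R = (7.27 − 1.44) / 25 = 0.233 mA.

I_D = 0.233 mA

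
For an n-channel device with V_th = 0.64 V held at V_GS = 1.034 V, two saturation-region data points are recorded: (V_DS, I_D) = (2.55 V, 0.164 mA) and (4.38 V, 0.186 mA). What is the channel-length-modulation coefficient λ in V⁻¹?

With V_GS fixed, I_D ∝ (1 + λ V_DS) in saturation, so I_D2/I_D1 = (1 + λ V_DS2)/(1 + λ V_DS1).
0.186/0.164 = 1.134 = (1 + 4.38 λ)/(1 + 2.55 λ).
Solving: λ (I_D1 V_DS2 − I_D2 V_DS1) = I_D2 − I_D1, so λ = (0.186 − 0.164) / (0.164 × 4.38 − 0.186 × 2.55) = 0.022 / 0.244 = 0.0902 V⁻¹.

λ = 0.0902 V⁻¹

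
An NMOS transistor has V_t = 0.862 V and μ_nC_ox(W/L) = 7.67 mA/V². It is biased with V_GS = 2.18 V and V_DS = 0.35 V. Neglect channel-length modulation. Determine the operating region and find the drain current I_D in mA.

V_ov = V_GS − V_t = 2.18 − 0.862 = 1.32 V.
Since V_DS = 0.35 V < V_ov = 1.32 V, the device is in the triode region.
I_D = k_n [V_ov · V_DS − ½ V_DS²] = 7.67 × [1.32 × 0.35 − 0.5 × 0.35²] = 3.07 mA.

Triode; I_D = 3.07 mA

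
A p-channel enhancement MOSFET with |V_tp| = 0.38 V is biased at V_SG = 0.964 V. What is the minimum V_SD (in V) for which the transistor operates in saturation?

V_SD,sat = 0.584 V

The boundary between triode and saturation is V_SD = V_SG − |V_tp| = V_ov.
V_ov = 0.964 − 0.38 = 0.584 V.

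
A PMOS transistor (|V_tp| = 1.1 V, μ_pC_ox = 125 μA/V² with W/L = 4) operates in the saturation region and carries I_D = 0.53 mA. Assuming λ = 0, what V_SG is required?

k_p = μ_pC_ox · (W/L) = 0.5 mA/V².
In saturation I_D = ½ k_p (V_SG − |V_tp|)², so V_SG − |V_tp| = √(2 I_D / k_p) = √(2 × 0.53 / 0.5) = 1.46 V.
V_SG = 1.1 + 1.46 = 2.56 V.

V_SG = 2.56 V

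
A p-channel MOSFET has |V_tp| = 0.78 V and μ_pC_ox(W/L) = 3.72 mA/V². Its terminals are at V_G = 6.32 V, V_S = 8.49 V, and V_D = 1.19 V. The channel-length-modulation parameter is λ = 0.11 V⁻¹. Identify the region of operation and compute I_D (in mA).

V_SG = V_S − V_G = 8.49 − 6.32 = 2.17 V; V_SD = V_S − V_D = 8.49 − 1.19 = 7.3 V.
V_ov = V_SG − |V_tp| = 2.17 − 0.78 = 1.39 V.
Since V_SD = 7.3 V ≥ V_ov = 1.39 V, the device is in saturation.
I_D = ½ k_p V_ov² (1 + λ V_SD) = 0.5 × 3.72 × 1.39² × (1 + 0.11 × 7.3) = 6.48 mA.

Saturation; I_D = 6.48 mA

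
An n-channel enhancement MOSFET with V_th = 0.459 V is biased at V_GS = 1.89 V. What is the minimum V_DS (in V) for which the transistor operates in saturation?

The boundary between triode and saturation is V_DS = V_GS − V_th = V_ov.
V_ov = 1.89 − 0.459 = 1.43 V.

V_DS,sat = 1.43 V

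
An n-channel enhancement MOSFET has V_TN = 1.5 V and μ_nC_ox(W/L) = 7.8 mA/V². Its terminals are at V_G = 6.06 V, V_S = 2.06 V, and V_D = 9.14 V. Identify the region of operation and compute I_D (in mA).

Saturation; I_D = 24.4 mA

V_GS = V_G − V_S = 6.06 − 2.06 = 4 V; V_DS = V_D − V_S = 9.14 − 2.06 = 7.08 V.
V_ov = V_GS − V_TN = 4 − 1.5 = 2.5 V.
Since V_DS = 7.08 V ≥ V_ov = 2.5 V, the device is in saturation.
I_D = ½ k_n V_ov² = 0.5 × 7.8 × 2.5² = 24.4 mA.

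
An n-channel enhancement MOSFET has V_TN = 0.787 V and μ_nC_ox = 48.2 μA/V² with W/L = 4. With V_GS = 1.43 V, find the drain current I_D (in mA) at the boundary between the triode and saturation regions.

I_D = 0.0399 mA

At the boundary V_DS = V_ov = V_GS − V_TN = 1.43 − 0.787 = 0.643 V.
k_n = μ_nC_ox · (W/L) = 0.1928 mA/V².
I_D = ½ k_n V_ov² = 0.5 × 0.1928 × 0.643² = 0.0399 mA.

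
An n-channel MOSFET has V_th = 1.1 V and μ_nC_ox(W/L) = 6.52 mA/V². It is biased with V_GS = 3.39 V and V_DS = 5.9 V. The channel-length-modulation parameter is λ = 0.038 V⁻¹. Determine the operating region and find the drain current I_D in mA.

Saturation; I_D = 20.9 mA

V_ov = V_GS − V_th = 3.39 − 1.1 = 2.29 V.
Since V_DS = 5.9 V ≥ V_ov = 2.29 V, the device is in saturation.
I_D = ½ k_n V_ov² (1 + λ V_DS) = 0.5 × 6.52 × 2.29² × (1 + 0.038 × 5.9) = 20.9 mA.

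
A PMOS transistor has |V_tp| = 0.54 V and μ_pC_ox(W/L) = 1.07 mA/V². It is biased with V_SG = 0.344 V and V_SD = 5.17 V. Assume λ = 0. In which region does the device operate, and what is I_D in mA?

V_SG = 0.344 V < |V_tp| = 0.54 V, so the transistor is in cutoff.

Cutoff; I_D = 0 mA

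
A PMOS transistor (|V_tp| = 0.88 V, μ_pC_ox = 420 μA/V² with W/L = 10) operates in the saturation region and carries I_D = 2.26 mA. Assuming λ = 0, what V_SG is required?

V_SG = 1.92 V

k_p = μ_pC_ox · (W/L) = 4.2 mA/V².
In saturation I_D = ½ k_p (V_SG − |V_tp|)², so V_SG − |V_tp| = √(2 I_D / k_p) = √(2 × 2.26 / 4.2) = 1.04 V.
V_SG = 0.88 + 1.04 = 1.92 V.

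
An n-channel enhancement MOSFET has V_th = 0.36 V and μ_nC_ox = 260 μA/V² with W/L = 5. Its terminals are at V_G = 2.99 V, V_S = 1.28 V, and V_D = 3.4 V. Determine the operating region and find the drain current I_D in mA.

Saturation; I_D = 1.18 mA

V_GS = V_G − V_S = 2.99 − 1.28 = 1.71 V; V_DS = V_D − V_S = 3.4 − 1.28 = 2.12 V.
k_n = μ_nC_ox · (W/L) = 1.3 mA/V².
V_ov = V_GS − V_th = 1.71 − 0.36 = 1.35 V.
Since V_DS = 2.12 V ≥ V_ov = 1.35 V, the device is in saturation.
I_D = ½ k_n V_ov² = 0.5 × 1.3 × 1.35² = 1.18 mA.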